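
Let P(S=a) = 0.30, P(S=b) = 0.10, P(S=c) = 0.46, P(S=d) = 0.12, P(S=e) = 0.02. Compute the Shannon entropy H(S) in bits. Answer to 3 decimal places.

H(S) = −Σ p·log₂ p.
  −(0.30)·log₂(0.30) = 0.5211
  −(0.10)·log₂(0.10) = 0.3322
  −(0.46)·log₂(0.46) = 0.5153
  −(0.12)·log₂(0.12) = 0.3671
  −(0.02)·log₂(0.02) = 0.1129
Sum: 0.5211 + 0.3322 + 0.5153 + 0.3671 + 0.1129 = 1.849 bits.

1.849 bits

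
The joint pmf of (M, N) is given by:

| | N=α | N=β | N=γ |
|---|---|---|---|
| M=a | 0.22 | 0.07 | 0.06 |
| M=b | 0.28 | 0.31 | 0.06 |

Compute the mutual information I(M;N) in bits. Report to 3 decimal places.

0.057 bits

Marginals: p(M) = (0.3500, 0.6500), p(N) = (0.5000, 0.3800, 0.1200).
I(M;N) = H(M) + H(N) − H(M,N).
H(M) = 0.9341, H(N) = 1.3975, H(M,N) = 2.2742.
I(M;N) = 0.9341 + 1.3975 − 2.2742 = 0.057 bits.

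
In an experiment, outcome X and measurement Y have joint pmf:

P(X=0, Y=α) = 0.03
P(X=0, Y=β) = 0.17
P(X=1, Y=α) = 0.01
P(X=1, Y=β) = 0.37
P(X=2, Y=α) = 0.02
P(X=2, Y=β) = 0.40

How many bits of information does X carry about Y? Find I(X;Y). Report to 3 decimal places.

Marginals: p(X) = (0.2000, 0.3800, 0.4200), p(Y) = (0.0600, 0.9400).
I(X;Y) = Σ p(x,y)·log₂[p(x,y)/(p(x)p(y))].
  (0,α): 0.03·log₂(2.5000) = 0.0397
  (0,β): 0.17·log₂(0.9043) = -0.0247
  (1,α): 0.01·log₂(0.4386) = -0.0119
  (1,β): 0.37·log₂(1.0358) = 0.0188
  (2,α): 0.02·log₂(0.7937) = -0.0067
  (2,β): 0.40·log₂(1.0132) = 0.0076
Sum = 0.023 bits.

0.023 bits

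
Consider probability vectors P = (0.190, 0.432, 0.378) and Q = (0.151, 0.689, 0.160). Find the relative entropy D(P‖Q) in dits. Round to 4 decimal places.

0.0725 dits

D(P‖Q) = Σ p·log₁₀(p/q).
  0.190·log₁₀(0.190/0.151) = 0.01896
  0.432·log₁₀(0.432/0.689) = -0.08758
  0.378·log₁₀(0.378/0.160) = 0.14113
D(P‖Q) = 0.0725 dits.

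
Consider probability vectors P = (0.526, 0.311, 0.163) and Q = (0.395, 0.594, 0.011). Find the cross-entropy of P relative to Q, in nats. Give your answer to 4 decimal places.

H(P,Q) = −Σ p·ln q.
  −0.526·ln(0.395) = 0.48859
  −0.311·ln(0.594) = 0.16199
  −0.163·ln(0.011) = 0.73511
H(P,Q) = 1.3857 nats.

1.3857 nats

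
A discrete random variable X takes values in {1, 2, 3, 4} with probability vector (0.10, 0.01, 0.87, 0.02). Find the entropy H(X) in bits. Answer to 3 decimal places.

H(X) = −Σ p·log₂ p.
  −(0.10)·log₂(0.10) = 0.3322
  −(0.01)·log₂(0.01) = 0.0664
  −(0.87)·log₂(0.87) = 0.1748
  −(0.02)·log₂(0.02) = 0.1129
Sum: 0.3322 + 0.0664 + 0.1748 + 0.1129 = 0.686 bits.

0.686 bits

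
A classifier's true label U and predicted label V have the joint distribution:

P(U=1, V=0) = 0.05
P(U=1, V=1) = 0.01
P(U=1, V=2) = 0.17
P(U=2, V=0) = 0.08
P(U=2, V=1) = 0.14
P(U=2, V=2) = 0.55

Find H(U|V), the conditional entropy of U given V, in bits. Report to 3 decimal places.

Marginals: p(U) = (0.2300, 0.7700), p(V) = (0.1300, 0.1500, 0.7200).
H(U|V) = Σ p(V) · H(U|V=·).
  V=0: p=0.1300, H(U|V=0) = 0.9612
  V=1: p=0.1500, H(U|V=1) = 0.3534
  V=2: p=0.7200, H(U|V=2) = 0.7885
Weighted sum = 0.746 bits.

0.746 bits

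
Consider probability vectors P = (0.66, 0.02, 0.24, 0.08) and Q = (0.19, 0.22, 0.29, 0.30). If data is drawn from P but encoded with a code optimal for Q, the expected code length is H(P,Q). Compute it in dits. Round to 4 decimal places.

H(P,Q) = −Σ p·log₁₀ q.
  −0.66·log₁₀(0.19) = 0.47602
  −0.02·log₁₀(0.22) = 0.01315
  −0.24·log₁₀(0.29) = 0.12902
  −0.08·log₁₀(0.30) = 0.04183
H(P,Q) = 0.6600 dits.

0.6600 dits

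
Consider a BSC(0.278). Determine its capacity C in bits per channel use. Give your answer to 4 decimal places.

0.1473 bits

Binary symmetric channel: C = 1 − h₂(ε) where h₂ is the binary entropy function.
h₂(0.278) = −0.278·log₂0.278 − 0.722·log₂0.722 = 0.8527.
C = 1 − 0.8527 = 0.1473 bits per channel use.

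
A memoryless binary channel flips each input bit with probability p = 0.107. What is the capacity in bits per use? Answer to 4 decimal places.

Binary symmetric channel: C = 1 − h₂(ε) where h₂ is the binary entropy function.
h₂(0.107) = −0.107·log₂0.107 − 0.893·log₂0.893 = 0.4908.
C = 1 − 0.4908 = 0.5092 bits per channel use.

0.5092 bits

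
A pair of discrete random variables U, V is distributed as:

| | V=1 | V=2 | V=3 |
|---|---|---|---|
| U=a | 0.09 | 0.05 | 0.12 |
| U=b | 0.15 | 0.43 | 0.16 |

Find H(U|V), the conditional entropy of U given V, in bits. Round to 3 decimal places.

Marginals: p(U) = (0.2600, 0.7400), p(V) = (0.2400, 0.4800, 0.2800).
H(U|V) = Σ p(V) · H(U|V=·).
  V=1: p=0.2400, H(U|V=1) = 0.9544
  V=2: p=0.4800, H(U|V=2) = 0.4821
  V=3: p=0.2800, H(U|V=3) = 0.9852
Weighted sum = 0.736 bits.

0.736 bits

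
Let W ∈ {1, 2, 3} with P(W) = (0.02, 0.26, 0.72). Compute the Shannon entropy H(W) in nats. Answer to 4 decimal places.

0.6650 nats

H(W) = −Σ p·ln p.
  −(0.02)·ln(0.02) = 0.07824
  −(0.26)·ln(0.26) = 0.35024
  −(0.72)·ln(0.72) = 0.23652
Sum: 0.07824 + 0.35024 + 0.23652 = 0.6650 nats.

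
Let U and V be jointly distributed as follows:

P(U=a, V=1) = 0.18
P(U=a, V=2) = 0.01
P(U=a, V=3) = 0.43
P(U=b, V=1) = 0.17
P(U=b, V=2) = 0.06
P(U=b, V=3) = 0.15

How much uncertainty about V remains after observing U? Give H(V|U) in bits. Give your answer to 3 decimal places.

1.166 bits

Marginals: p(U) = (0.6200, 0.3800), p(V) = (0.3500, 0.0700, 0.5800).
H(V|U) = Σ p(U) · H(V|U=·).
  U=a: p=0.6200, H(V|U=a) = 0.9802
  U=b: p=0.3800, H(V|U=b) = 1.4690
Weighted sum = 1.166 bits.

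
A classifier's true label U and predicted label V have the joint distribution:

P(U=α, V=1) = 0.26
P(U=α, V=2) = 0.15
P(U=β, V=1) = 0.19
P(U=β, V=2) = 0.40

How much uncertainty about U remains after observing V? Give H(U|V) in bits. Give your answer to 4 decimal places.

Marginals: p(U) = (0.4100, 0.5900), p(V) = (0.4500, 0.5500).
H(U|V) = Σ p(V) · H(U|V=·).
  V=1: p=0.4500, H(U|V=1) = 0.9825
  V=2: p=0.5500, H(U|V=2) = 0.8454
Weighted sum = 0.9071 bits.

0.9071 bits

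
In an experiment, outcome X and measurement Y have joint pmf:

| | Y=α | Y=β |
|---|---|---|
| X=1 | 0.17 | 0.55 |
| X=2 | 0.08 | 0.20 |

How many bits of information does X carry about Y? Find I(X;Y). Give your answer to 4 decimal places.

0.0019 bits

Marginals: p(X) = (0.7200, 0.2800), p(Y) = (0.2500, 0.7500).
I(X;Y) = Σ p(x,y)·log₂[p(x,y)/(p(x)p(y))].
  (1,α): 0.17·log₂(0.9444) = -0.01402
  (1,β): 0.55·log₂(1.0185) = 0.01456
  (2,α): 0.08·log₂(1.1429) = 0.01541
  (2,β): 0.20·log₂(0.9524) = -0.01408
Sum = 0.0019 bits.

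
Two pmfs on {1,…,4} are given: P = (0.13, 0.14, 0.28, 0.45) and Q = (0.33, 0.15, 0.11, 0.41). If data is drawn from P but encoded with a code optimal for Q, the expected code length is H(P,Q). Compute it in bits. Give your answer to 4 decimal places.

2.0616 bits

H(P,Q) = −Σ p·log₂ q.
  −0.13·log₂(0.33) = 0.20793
  −0.14·log₂(0.15) = 0.38318
  −0.28·log₂(0.11) = 0.89164
  −0.45·log₂(0.41) = 0.57884
H(P,Q) = 2.0616 bits.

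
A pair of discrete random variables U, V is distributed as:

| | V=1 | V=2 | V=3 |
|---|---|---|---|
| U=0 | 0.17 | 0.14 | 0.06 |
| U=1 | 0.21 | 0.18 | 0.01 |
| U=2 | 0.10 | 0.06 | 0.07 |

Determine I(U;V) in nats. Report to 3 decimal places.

0.055 nats

Marginals: p(U) = (0.3700, 0.4000, 0.2300), p(V) = (0.4800, 0.3800, 0.1400).
I(U;V) = Σ p(x,y)·ln[p(x,y)/(p(x)p(y))].
  (0,1): 0.17·ln(0.9572) = -0.0074
  (0,2): 0.14·ln(0.9957) = -0.0006
  (0,3): 0.06·ln(1.1583) = 0.0088
  (1,1): 0.21·ln(1.0938) = 0.0188
  (1,2): 0.18·ln(1.1842) = 0.0304
  (1,3): 0.01·ln(0.1786) = -0.0172
  (2,1): 0.10·ln(0.9058) = -0.0099
  (2,2): 0.06·ln(0.6865) = -0.0226
  (2,3): 0.07·ln(2.1739) = 0.0544
Sum = 0.055 nats.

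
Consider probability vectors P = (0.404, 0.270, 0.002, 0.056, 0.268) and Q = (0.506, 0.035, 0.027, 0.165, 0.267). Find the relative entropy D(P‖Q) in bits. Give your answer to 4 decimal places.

D(P‖Q) = Σ p·log₂(p/q).
  0.404·log₂(0.404/0.506) = -0.13121
  0.270·log₂(0.270/0.035) = 0.79583
  0.002·log₂(0.002/0.027) = -0.00751
  0.056·log₂(0.056/0.165) = -0.08730
  0.268·log₂(0.268/0.267) = 0.00145
D(P‖Q) = 0.5713 bits.

0.5713 bits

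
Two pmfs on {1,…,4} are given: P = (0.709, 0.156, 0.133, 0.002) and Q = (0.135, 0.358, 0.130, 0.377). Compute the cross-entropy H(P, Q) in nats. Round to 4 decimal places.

1.8533 nats

H(P,Q) = −Σ p·ln q.
  −0.709·ln(0.135) = 1.41976
  −0.156·ln(0.358) = 0.16025
  −0.133·ln(0.130) = 0.27135
  −0.002·ln(0.377) = 0.00195
H(P,Q) = 1.8533 nats.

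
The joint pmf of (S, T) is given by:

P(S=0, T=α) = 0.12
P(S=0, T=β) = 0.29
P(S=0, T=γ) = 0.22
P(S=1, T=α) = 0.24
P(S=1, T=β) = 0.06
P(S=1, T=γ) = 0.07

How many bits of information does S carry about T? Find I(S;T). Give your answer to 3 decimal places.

Marginals: p(S) = (0.6300, 0.3700), p(T) = (0.3600, 0.3500, 0.2900).
I(S;T) = Σ p(x,y)·log₂[p(x,y)/(p(x)p(y))].
  (0,α): 0.12·log₂(0.5291) = -0.1102
  (0,β): 0.29·log₂(1.3152) = 0.1146
  (0,γ): 0.22·log₂(1.2042) = 0.0590
  (1,α): 0.24·log₂(1.8018) = 0.2039
  (1,β): 0.06·log₂(0.4633) = -0.0666
  (1,γ): 0.07·log₂(0.6524) = -0.0431
Sum = 0.158 bits.

0.158 bits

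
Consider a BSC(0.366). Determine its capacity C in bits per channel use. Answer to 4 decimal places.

0.0524 bits

Binary symmetric channel: C = 1 − h₂(ε) where h₂ is the binary entropy function.
h₂(0.366) = −0.366·log₂0.366 − 0.634·log₂0.634 = 0.9476.
C = 1 − 0.9476 = 0.0524 bits per channel use.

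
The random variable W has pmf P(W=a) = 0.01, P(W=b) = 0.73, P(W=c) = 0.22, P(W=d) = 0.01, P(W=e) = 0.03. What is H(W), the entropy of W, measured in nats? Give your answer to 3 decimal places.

0.760 nats

H(W) = −Σ p·ln p.
  −(0.01)·ln(0.01) = 0.0461
  −(0.73)·ln(0.73) = 0.2297
  −(0.22)·ln(0.22) = 0.3331
  −(0.01)·ln(0.01) = 0.0461
  −(0.03)·ln(0.03) = 0.1052
Sum: 0.0461 + 0.2297 + 0.3331 + 0.0461 + 0.1052 = 0.760 nats.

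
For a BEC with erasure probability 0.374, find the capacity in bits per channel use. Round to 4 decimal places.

Binary erasure channel: capacity C = 1 − ε.
C = 1 − 0.374 = 0.6260 bits per channel use.

0.6260 bits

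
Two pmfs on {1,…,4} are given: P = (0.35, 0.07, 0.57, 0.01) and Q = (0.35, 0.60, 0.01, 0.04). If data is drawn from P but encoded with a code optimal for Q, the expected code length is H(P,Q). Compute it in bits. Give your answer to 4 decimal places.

4.4151 bits

H(P,Q) = −Σ p·log₂ q.
  −0.35·log₂(0.35) = 0.53010
  −0.07·log₂(0.60) = 0.05159
  −0.57·log₂(0.01) = 3.78700
  −0.01·log₂(0.04) = 0.04644
H(P,Q) = 4.4151 bits.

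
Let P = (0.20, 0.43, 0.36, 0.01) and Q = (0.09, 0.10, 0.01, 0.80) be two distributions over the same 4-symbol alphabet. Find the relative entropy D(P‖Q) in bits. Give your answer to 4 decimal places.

2.9332 bits

D(P‖Q) = Σ p·log₂(p/q).
  0.20·log₂(0.20/0.09) = 0.23040
  0.43·log₂(0.43/0.10) = 0.90486
  0.36·log₂(0.36/0.01) = 1.86117
  0.01·log₂(0.01/0.80) = -0.06322
D(P‖Q) = 2.9332 bits.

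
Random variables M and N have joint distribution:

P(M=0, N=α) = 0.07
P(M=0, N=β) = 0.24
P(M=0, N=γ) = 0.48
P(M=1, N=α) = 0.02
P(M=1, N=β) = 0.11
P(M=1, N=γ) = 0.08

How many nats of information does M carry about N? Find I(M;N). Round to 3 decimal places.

0.019 nats

Marginals: p(M) = (0.7900, 0.2100), p(N) = (0.0900, 0.3500, 0.5600).
I(M;N) = H(M) + H(N) − H(M,N).
H(M) = 0.5140, H(N) = 0.9089, H(M,N) = 1.4041.
I(M;N) = 0.5140 + 0.9089 − 1.4041 = 0.019 nats.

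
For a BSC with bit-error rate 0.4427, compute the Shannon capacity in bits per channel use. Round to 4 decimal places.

0.0095 bits

Binary symmetric channel: C = 1 − h₂(ε) where h₂ is the binary entropy function.
h₂(0.4427) = −0.4427·log₂0.4427 − 0.5573·log₂0.5573 = 0.9905.
C = 1 − 0.9905 = 0.0095 bits per channel use.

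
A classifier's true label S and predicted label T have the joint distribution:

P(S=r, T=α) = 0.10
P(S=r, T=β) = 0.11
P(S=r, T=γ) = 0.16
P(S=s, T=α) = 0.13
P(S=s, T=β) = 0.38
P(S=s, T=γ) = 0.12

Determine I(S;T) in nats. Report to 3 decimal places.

Marginals: p(S) = (0.3700, 0.6300), p(T) = (0.2300, 0.4900, 0.2800).
I(S;T) = H(S) + H(T) − H(S,T).
H(S) = 0.6590, H(T) = 1.0440, H(S,T) = 1.6536.
I(S;T) = 0.6590 + 1.0440 − 1.6536 = 0.049 nats.

0.049 nats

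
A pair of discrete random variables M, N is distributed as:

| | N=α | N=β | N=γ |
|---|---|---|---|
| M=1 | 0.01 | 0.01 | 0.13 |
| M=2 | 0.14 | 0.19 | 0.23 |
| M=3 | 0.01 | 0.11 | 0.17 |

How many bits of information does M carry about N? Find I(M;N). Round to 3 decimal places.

Marginals: p(M) = (0.1500, 0.5600, 0.2900), p(N) = (0.1600, 0.3100, 0.5300).
I(M;N) = Σ p(x,y)·log₂[p(x,y)/(p(x)p(y))].
  (1,α): 0.01·log₂(0.4167) = -0.0126
  (1,β): 0.01·log₂(0.2151) = -0.0222
  (1,γ): 0.13·log₂(1.6352) = 0.0922
  (2,α): 0.14·log₂(1.5625) = 0.0901
  (2,β): 0.19·log₂(1.0945) = 0.0247
  (2,γ): 0.23·log₂(0.7749) = -0.0846
  (3,α): 0.01·log₂(0.2155) = -0.0221
  (3,β): 0.11·log₂(1.2236) = 0.0320
  (3,γ): 0.17·log₂(1.1061) = 0.0247
Sum = 0.122 bits.

0.122 bits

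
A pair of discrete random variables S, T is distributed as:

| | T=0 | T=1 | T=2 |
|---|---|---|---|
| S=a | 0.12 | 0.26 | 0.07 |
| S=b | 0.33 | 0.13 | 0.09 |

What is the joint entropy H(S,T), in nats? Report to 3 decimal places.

H(S,T) = −Σ p(x,y)·ln p(x,y) over all 6 cells.
  cell (a,0): −0.12·ln0.12 = 0.2544
  cell (a,1): −0.26·ln0.26 = 0.3502
  cell (a,2): −0.07·ln0.07 = 0.1861
  cell (b,0): −0.33·ln0.33 = 0.3659
  cell (b,1): −0.13·ln0.13 = 0.2652
  cell (b,2): −0.09·ln0.09 = 0.2167
Sum = 1.639 nats.

1.639 nats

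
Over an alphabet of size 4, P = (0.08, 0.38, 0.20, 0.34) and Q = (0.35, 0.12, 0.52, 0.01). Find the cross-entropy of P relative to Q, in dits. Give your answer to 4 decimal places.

H(P,Q) = −Σ p·log₁₀ q.
  −0.08·log₁₀(0.35) = 0.03647
  −0.38·log₁₀(0.12) = 0.34991
  −0.20·log₁₀(0.52) = 0.05680
  −0.34·log₁₀(0.01) = 0.68000
H(P,Q) = 1.1232 dits.

1.1232 dits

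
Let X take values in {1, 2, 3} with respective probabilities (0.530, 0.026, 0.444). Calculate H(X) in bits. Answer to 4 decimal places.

1.1424 bits

H(X) = −Σ p·log₂ p.
  −(0.530)·log₂(0.530) = 0.48545
  −(0.026)·log₂(0.026) = 0.13690
  −(0.444)·log₂(0.444) = 0.52009
Sum: 0.48545 + 0.13690 + 0.52009 = 1.1424 bits.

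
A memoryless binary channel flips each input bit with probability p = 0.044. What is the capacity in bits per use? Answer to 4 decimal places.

0.7397 bits

Binary symmetric channel: C = 1 − h₂(ε) where h₂ is the binary entropy function.
h₂(0.044) = −0.044·log₂0.044 − 0.956·log₂0.956 = 0.2603.
C = 1 − 0.2603 = 0.7397 bits per channel use.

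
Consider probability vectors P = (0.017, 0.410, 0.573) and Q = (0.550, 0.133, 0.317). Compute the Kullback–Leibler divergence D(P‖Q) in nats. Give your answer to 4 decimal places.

D(P‖Q) = Σ p·ln(p/q).
  0.017·ln(0.017/0.550) = -0.05910
  0.410·ln(0.410/0.133) = 0.46158
  0.573·ln(0.573/0.317) = 0.33921
D(P‖Q) = 0.7417 nats.

0.7417 nats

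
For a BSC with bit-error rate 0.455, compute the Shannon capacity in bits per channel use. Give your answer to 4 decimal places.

Binary symmetric channel: C = 1 − h₂(ε) where h₂ is the binary entropy function.
h₂(0.455) = −0.455·log₂0.455 − 0.545·log₂0.545 = 0.9941.
C = 1 − 0.9941 = 0.0059 bits per channel use.

0.0059 bits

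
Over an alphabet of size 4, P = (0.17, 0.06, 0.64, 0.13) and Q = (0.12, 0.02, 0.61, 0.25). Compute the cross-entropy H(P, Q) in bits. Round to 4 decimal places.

1.5750 bits

H(P,Q) = −Σ p·log₂ q.
  −0.17·log₂(0.12) = 0.52001
  −0.06·log₂(0.02) = 0.33863
  −0.64·log₂(0.61) = 0.45640
  −0.13·log₂(0.25) = 0.26000
H(P,Q) = 1.5750 bits.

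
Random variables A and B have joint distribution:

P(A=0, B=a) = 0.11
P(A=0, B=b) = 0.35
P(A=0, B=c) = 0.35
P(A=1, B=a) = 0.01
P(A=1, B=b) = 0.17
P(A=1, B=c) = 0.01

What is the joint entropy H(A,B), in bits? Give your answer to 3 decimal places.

H(A,B) = −Σ p(x,y)·log₂ p(x,y) over all 6 cells.
  cell (0,a): −0.11·log₂0.11 = 0.3503
  cell (0,b): −0.35·log₂0.35 = 0.5301
  cell (0,c): −0.35·log₂0.35 = 0.5301
  cell (1,a): −0.01·log₂0.01 = 0.0664
  cell (1,b): −0.17·log₂0.17 = 0.4346
  cell (1,c): −0.01·log₂0.01 = 0.0664
Sum = 1.978 bits.

1.978 bits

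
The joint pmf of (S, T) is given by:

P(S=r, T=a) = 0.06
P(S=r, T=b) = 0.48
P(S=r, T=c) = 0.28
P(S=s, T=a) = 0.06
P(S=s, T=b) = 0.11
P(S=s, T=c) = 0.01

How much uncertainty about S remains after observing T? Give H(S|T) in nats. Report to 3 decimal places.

0.410 nats

Marginals: p(S) = (0.8200, 0.1800), p(T) = (0.1200, 0.5900, 0.2900).
H(S|T) = Σ p(T) · H(S|T=·).
  T=a: p=0.1200, H(S|T=a) = 0.6931
  T=b: p=0.5900, H(S|T=b) = 0.4810
  T=c: p=0.2900, H(S|T=c) = 0.1500
Weighted sum = 0.410 nats.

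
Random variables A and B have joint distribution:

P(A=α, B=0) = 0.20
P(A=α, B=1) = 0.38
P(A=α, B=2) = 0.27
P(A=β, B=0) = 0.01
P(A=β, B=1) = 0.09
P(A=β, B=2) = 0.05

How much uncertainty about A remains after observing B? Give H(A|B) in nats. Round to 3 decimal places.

0.408 nats

Marginals: p(A) = (0.8500, 0.1500), p(B) = (0.2100, 0.4700, 0.3200).
H(A|B) = Σ p(B) · H(A|B=·).
  B=0: p=0.2100, H(A|B=0) = 0.1914
  B=1: p=0.4700, H(A|B=1) = 0.4884
  B=2: p=0.3200, H(A|B=2) = 0.4334
Weighted sum = 0.408 nats.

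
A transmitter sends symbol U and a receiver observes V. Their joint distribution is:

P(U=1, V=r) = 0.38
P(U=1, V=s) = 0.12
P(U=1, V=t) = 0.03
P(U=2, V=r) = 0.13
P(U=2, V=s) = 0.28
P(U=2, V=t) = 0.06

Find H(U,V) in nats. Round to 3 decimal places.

H(U,V) = −Σ p(x,y)·ln p(x,y) over all 6 cells.
  cell (1,r): −0.38·ln0.38 = 0.3677
  cell (1,s): −0.12·ln0.12 = 0.2544
  cell (1,t): −0.03·ln0.03 = 0.1052
  cell (2,r): −0.13·ln0.13 = 0.2652
  cell (2,s): −0.28·ln0.28 = 0.3564
  cell (2,t): −0.06·ln0.06 = 0.1688
Sum = 1.518 nats.

1.518 nats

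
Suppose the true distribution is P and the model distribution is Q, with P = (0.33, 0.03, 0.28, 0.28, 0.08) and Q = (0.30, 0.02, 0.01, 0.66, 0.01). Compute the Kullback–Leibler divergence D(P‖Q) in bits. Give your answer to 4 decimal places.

1.3026 bits

D(P‖Q) = Σ p·log₂(p/q).
  0.33·log₂(0.33/0.30) = 0.04538
  0.03·log₂(0.03/0.02) = 0.01755
  0.28·log₂(0.28/0.01) = 1.34606
  0.28·log₂(0.28/0.66) = -0.34637
  0.08·log₂(0.08/0.01) = 0.24000
D(P‖Q) = 1.3026 bits.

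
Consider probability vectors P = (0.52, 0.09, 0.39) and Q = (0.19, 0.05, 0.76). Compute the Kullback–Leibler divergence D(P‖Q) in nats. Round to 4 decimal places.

0.3162 nats

D(P‖Q) = Σ p·ln(p/q).
  0.52·ln(0.52/0.19) = 0.52354
  0.09·ln(0.09/0.05) = 0.05290
  0.39·ln(0.39/0.76) = -0.26020
D(P‖Q) = 0.3162 nats.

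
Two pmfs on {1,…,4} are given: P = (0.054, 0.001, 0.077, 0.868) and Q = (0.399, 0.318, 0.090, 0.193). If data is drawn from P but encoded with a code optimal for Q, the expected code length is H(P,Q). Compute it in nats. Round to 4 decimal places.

1.6641 nats

H(P,Q) = −Σ p·ln q.
  −0.054·ln(0.399) = 0.04961
  −0.001·ln(0.318) = 0.00115
  −0.077·ln(0.090) = 0.18541
  −0.868·ln(0.193) = 1.42792
H(P,Q) = 1.6641 nats.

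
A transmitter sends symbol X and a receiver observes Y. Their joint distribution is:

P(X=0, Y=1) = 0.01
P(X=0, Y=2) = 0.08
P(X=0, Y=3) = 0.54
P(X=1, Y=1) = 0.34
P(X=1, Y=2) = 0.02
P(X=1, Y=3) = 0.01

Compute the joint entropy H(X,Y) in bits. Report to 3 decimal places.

H(X,Y) = −Σ p(x,y)·log₂ p(x,y) over all 6 cells.
  cell (0,1): −0.01·log₂0.01 = 0.0664
  cell (0,2): −0.08·log₂0.08 = 0.2915
  cell (0,3): −0.54·log₂0.54 = 0.4800
  cell (1,1): −0.34·log₂0.34 = 0.5292
  cell (1,2): −0.02·log₂0.02 = 0.1129
  cell (1,3): −0.01·log₂0.01 = 0.0664
Sum = 1.546 bits.

1.546 bits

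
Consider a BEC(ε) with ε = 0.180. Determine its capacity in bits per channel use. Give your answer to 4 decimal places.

Binary erasure channel: capacity C = 1 − ε.
C = 1 − 0.180 = 0.8200 bits per channel use.

0.8200 bits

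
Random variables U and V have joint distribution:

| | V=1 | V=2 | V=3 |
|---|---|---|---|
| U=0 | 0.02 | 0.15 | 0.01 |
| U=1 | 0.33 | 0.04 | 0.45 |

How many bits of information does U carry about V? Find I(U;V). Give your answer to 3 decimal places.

Marginals: p(U) = (0.1800, 0.8200), p(V) = (0.3500, 0.1900, 0.4600).
I(U;V) = Σ p(x,y)·log₂[p(x,y)/(p(x)p(y))].
  (0,1): 0.02·log₂(0.3175) = -0.0331
  (0,2): 0.15·log₂(4.3860) = 0.3199
  (0,3): 0.01·log₂(0.1208) = -0.0305
  (1,1): 0.33·log₂(1.1498) = 0.0665
  (1,2): 0.04·log₂(0.2567) = -0.0785
  (1,3): 0.45·log₂(1.1930) = 0.1146
Sum = 0.359 bits.

0.359 bits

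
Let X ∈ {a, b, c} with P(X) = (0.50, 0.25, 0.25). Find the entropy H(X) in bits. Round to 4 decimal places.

H(X) = −Σ p·log₂ p.
  −(0.50)·log₂(0.50) = 0.50000
  −(0.25)·log₂(0.25) = 0.50000
  −(0.25)·log₂(0.25) = 0.50000
Sum: 0.50000 + 0.50000 + 0.50000 = 1.5000 bits.

1.5000 bits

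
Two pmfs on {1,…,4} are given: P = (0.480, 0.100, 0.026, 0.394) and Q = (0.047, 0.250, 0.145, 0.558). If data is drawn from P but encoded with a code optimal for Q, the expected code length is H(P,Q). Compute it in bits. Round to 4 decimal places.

2.7214 bits

H(P,Q) = −Σ p·log₂ q.
  −0.480·log₂(0.047) = 2.11737
  −0.100·log₂(0.250) = 0.20000
  −0.026·log₂(0.145) = 0.07243
  −0.394·log₂(0.558) = 0.33162
H(P,Q) = 2.7214 bits.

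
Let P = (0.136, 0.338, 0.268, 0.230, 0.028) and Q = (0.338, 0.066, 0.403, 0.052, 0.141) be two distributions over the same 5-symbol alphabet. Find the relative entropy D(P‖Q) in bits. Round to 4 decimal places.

D(P‖Q) = Σ p·log₂(p/q).
  0.136·log₂(0.136/0.338) = -0.17862
  0.338·log₂(0.338/0.066) = 0.79649
  0.268·log₂(0.268/0.403) = -0.15773
  0.230·log₂(0.230/0.052) = 0.49336
  0.028·log₂(0.028/0.141) = -0.06530
D(P‖Q) = 0.8882 bits.

0.8882 bits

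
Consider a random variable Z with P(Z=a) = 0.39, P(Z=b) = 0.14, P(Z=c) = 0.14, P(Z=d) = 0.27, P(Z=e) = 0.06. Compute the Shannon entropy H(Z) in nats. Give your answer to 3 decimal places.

1.440 nats

H(Z) = −Σ p·ln p.
  −(0.39)·ln(0.39) = 0.3672
  −(0.14)·ln(0.14) = 0.2753
  −(0.14)·ln(0.14) = 0.2753
  −(0.27)·ln(0.27) = 0.3535
  −(0.06)·ln(0.06) = 0.1688
Sum: 0.3672 + 0.2753 + 0.2753 + 0.3535 + 0.1688 = 1.440 nats.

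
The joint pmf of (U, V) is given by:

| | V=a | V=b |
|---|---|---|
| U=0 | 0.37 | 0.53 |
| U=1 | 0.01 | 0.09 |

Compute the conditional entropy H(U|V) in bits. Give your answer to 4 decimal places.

Marginals: p(U) = (0.9000, 0.1000), p(V) = (0.3800, 0.6200).
H(U|V) = Σ p(V) · H(U|V=·).
  V=a: p=0.3800, H(U|V=a) = 0.1756
  V=b: p=0.6200, H(U|V=b) = 0.5976
Weighted sum = 0.4372 bits.

0.4372 bits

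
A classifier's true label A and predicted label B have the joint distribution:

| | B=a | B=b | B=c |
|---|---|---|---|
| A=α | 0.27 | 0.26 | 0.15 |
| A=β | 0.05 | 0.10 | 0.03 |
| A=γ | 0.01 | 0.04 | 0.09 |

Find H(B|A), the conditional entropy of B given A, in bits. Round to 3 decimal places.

Chain rule: H(B|A) = H(A,B) − H(A).
Marginals: p(A) = (0.6800, 0.1800, 0.1400), p(B) = (0.3300, 0.4000, 0.2700).
H(A,B) = 2.6908 bits; H(A) = 1.2208 bits.
H(B|A) = 2.6908 − 1.2208 = 1.470 bits.

1.470 bits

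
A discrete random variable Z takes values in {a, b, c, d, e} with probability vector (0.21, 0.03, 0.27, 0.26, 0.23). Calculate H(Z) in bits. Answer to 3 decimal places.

H(Z) = −Σ p·log₂ p.
  −(0.21)·log₂(0.21) = 0.4728
  −(0.03)·log₂(0.03) = 0.1518
  −(0.27)·log₂(0.27) = 0.5100
  −(0.26)·log₂(0.26) = 0.5053
  −(0.23)·log₂(0.23) = 0.4877
Sum: 0.4728 + 0.1518 + 0.5100 + 0.5053 + 0.4877 = 2.128 bits.

2.128 bits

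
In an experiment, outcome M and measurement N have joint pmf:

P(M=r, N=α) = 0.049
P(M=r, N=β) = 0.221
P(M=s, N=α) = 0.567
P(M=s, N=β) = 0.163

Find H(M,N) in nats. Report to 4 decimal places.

1.0988 nats

H(M,N) = −Σ p(x,y)·ln p(x,y) over all 4 cells.
  cell (r,α): −0.049·ln0.049 = 0.14778
  cell (r,β): −0.221·ln0.221 = 0.33362
  cell (s,α): −0.567·ln0.567 = 0.32171
  cell (s,β): −0.163·ln0.163 = 0.29568
Sum = 1.0988 nats.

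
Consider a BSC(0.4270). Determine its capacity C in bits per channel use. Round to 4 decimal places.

0.0154 bits

Binary symmetric channel: C = 1 − h₂(ε) where h₂ is the binary entropy function.
h₂(0.4270) = −0.4270·log₂0.4270 − 0.5730·log₂0.5730 = 0.9846.
C = 1 − 0.9846 = 0.0154 bits per channel use.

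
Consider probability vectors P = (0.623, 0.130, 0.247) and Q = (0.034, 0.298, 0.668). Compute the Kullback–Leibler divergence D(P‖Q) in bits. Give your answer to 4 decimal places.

2.1038 bits

D(P‖Q) = Σ p·log₂(p/q).
  0.623·log₂(0.623/0.034) = 2.61387
  0.130·log₂(0.130/0.298) = -0.15558
  0.247·log₂(0.247/0.668) = -0.35453
D(P‖Q) = 2.1038 bits.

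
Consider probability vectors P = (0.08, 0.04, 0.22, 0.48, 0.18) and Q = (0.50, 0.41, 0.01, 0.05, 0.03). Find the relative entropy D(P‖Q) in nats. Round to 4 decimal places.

1.8485 nats

D(P‖Q) = Σ p·ln(p/q).
  0.08·ln(0.08/0.50) = -0.14661
  0.04·ln(0.04/0.41) = -0.09309
  0.22·ln(0.22/0.01) = 0.68003
  0.48·ln(0.48/0.05) = 1.08565
  0.18·ln(0.18/0.03) = 0.32252
D(P‖Q) = 1.8485 nats.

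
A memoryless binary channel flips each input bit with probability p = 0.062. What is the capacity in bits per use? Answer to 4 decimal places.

0.6647 bits

Binary symmetric channel: C = 1 − h₂(ε) where h₂ is the binary entropy function.
h₂(0.062) = −0.062·log₂0.062 − 0.938·log₂0.938 = 0.3353.
C = 1 − 0.3353 = 0.6647 bits per channel use.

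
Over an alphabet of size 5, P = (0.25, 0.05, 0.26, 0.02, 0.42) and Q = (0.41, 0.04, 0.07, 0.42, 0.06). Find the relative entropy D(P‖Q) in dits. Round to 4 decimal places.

D(P‖Q) = Σ p·log₁₀(p/q).
  0.25·log₁₀(0.25/0.41) = -0.05371
  0.05·log₁₀(0.05/0.04) = 0.00485
  0.26·log₁₀(0.26/0.07) = 0.14817
  0.02·log₁₀(0.02/0.42) = -0.02644
  0.42·log₁₀(0.42/0.06) = 0.35494
D(P‖Q) = 0.4278 dits.

0.4278 dits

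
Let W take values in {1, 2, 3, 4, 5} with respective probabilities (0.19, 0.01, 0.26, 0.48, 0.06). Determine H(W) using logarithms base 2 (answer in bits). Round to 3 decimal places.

1.779 bits

H(W) = −Σ p·log₂ p.
  −(0.19)·log₂(0.19) = 0.4552
  −(0.01)·log₂(0.01) = 0.0664
  −(0.26)·log₂(0.26) = 0.5053
  −(0.48)·log₂(0.48) = 0.5083
  −(0.06)·log₂(0.06) = 0.2435
Sum: 0.4552 + 0.0664 + 0.5053 + 0.5083 + 0.2435 = 1.779 bits.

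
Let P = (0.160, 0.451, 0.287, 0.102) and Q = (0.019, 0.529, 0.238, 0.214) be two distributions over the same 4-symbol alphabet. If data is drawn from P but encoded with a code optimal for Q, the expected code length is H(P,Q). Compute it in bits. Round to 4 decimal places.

2.1504 bits

H(P,Q) = −Σ p·log₂ q.
  −0.160·log₂(0.019) = 0.91486
  −0.451·log₂(0.529) = 0.41432
  −0.287·log₂(0.238) = 0.59437
  −0.102·log₂(0.214) = 0.22688
H(P,Q) = 2.1504 bits.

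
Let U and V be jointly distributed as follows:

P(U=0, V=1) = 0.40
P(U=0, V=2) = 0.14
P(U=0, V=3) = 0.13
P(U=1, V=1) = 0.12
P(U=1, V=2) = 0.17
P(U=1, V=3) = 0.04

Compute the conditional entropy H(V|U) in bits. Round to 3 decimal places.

1.381 bits

Marginals: p(U) = (0.6700, 0.3300), p(V) = (0.5200, 0.3100, 0.1700).
H(V|U) = Σ p(U) · H(V|U=·).
  U=0: p=0.6700, H(V|U=0) = 1.3753
  U=1: p=0.3300, H(V|U=1) = 1.3927
Weighted sum = 1.381 bits.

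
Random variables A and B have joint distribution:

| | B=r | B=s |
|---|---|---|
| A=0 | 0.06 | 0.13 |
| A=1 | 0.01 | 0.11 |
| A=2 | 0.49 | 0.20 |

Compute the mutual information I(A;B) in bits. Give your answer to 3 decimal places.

0.170 bits

Marginals: p(A) = (0.1900, 0.1200, 0.6900), p(B) = (0.5600, 0.4400).
I(A;B) = H(A) + H(B) − H(A,B).
H(A) = 1.1917, H(B) = 0.9896, H(A,B) = 2.0116.
I(A;B) = 1.1917 + 0.9896 − 2.0116 = 0.170 bits.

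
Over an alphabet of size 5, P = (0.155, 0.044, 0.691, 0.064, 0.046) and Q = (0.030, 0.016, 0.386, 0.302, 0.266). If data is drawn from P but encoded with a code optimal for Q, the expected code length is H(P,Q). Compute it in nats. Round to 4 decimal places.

H(P,Q) = −Σ p·ln q.
  −0.155·ln(0.030) = 0.54352
  −0.044·ln(0.016) = 0.18195
  −0.691·ln(0.386) = 0.65778
  −0.064·ln(0.302) = 0.07663
  −0.046·ln(0.266) = 0.06092
H(P,Q) = 1.5208 nats.

1.5208 nats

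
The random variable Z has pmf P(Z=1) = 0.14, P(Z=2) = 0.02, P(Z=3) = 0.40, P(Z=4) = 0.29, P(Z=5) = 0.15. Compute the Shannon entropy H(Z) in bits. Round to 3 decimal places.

H(Z) = −Σ p·log₂ p.
  −(0.14)·log₂(0.14) = 0.3971
  −(0.02)·log₂(0.02) = 0.1129
  −(0.40)·log₂(0.40) = 0.5288
  −(0.29)·log₂(0.29) = 0.5179
  −(0.15)·log₂(0.15) = 0.4105
Sum: 0.3971 + 0.1129 + 0.5288 + 0.5179 + 0.4105 = 1.967 bits.

1.967 bits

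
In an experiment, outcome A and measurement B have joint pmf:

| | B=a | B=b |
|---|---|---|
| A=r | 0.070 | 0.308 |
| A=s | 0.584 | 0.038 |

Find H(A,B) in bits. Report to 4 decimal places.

1.4243 bits

H(A,B) = −Σ p(x,y)·log₂ p(x,y) over all 4 cells.
  cell (r,a): −0.070·log₂0.070 = 0.26856
  cell (r,b): −0.308·log₂0.308 = 0.52329
  cell (s,a): −0.584·log₂0.584 = 0.45316
  cell (s,b): −0.038·log₂0.038 = 0.17928
Sum = 1.4243 bits.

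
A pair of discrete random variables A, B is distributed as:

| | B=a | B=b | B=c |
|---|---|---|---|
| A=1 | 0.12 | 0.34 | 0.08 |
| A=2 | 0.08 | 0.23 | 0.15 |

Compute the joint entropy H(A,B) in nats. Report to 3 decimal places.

H(A,B) = −Σ p(x,y)·ln p(x,y) over all 6 cells.
  cell (1,a): −0.12·ln0.12 = 0.2544
  cell (1,b): −0.34·ln0.34 = 0.3668
  cell (1,c): −0.08·ln0.08 = 0.2021
  cell (2,a): −0.08·ln0.08 = 0.2021
  cell (2,b): −0.23·ln0.23 = 0.3380
  cell (2,c): −0.15·ln0.15 = 0.2846
Sum = 1.648 nats.

1.648 nats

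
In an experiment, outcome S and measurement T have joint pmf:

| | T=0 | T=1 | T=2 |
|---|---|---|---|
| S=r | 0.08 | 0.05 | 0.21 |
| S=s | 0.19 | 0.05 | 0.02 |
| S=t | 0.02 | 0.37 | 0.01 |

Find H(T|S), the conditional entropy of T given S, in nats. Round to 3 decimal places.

0.632 nats

Marginals: p(S) = (0.3400, 0.2600, 0.4000), p(T) = (0.2900, 0.4700, 0.2400).
H(T|S) = Σ p(S) · H(T|S=·).
  S=r: p=0.3400, H(T|S=r) = 0.9200
  S=s: p=0.2600, H(T|S=s) = 0.7436
  S=t: p=0.4000, H(T|S=t) = 0.3141
Weighted sum = 0.632 nats.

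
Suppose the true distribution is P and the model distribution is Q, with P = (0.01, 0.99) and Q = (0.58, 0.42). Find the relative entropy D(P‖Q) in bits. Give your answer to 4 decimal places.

1.1661 bits

D(P‖Q) = Σ p·log₂(p/q).
  0.01·log₂(0.01/0.58) = -0.05858
  0.99·log₂(0.99/0.42) = 1.22467
D(P‖Q) = 1.1661 bits.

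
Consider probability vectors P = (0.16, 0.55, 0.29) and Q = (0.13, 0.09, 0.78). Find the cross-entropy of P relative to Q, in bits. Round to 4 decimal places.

H(P,Q) = −Σ p·log₂ q.
  −0.16·log₂(0.13) = 0.47095
  −0.55·log₂(0.09) = 1.91066
  −0.29·log₂(0.78) = 0.10395
H(P,Q) = 2.4856 bits.

2.4856 bits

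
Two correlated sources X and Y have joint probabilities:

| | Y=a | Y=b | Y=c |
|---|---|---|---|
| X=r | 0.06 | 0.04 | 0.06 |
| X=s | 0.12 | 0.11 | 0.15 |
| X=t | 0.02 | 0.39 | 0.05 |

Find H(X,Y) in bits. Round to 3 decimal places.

H(X,Y) = −Σ p(x,y)·log₂ p(x,y) over all 9 cells.
  cell (r,a): −0.06·log₂0.06 = 0.2435
  cell (r,b): −0.04·log₂0.04 = 0.1858
  cell (r,c): −0.06·log₂0.06 = 0.2435
  cell (s,a): −0.12·log₂0.12 = 0.3671
  cell (s,b): −0.11·log₂0.11 = 0.3503
  cell (s,c): −0.15·log₂0.15 = 0.4105
  cell (t,a): −0.02·log₂0.02 = 0.1129
  cell (t,b): −0.39·log₂0.39 = 0.5298
  cell (t,c): −0.05·log₂0.05 = 0.2161
Sum = 2.659 bits.

2.659 bits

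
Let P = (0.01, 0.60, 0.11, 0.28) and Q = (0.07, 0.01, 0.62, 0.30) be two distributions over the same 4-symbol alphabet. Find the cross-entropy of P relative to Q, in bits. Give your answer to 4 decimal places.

H(P,Q) = −Σ p·log₂ q.
  −0.01·log₂(0.07) = 0.03837
  −0.60·log₂(0.01) = 3.98631
  −0.11·log₂(0.62) = 0.07586
  −0.28·log₂(0.30) = 0.48635
H(P,Q) = 4.5869 bits.

4.5869 bits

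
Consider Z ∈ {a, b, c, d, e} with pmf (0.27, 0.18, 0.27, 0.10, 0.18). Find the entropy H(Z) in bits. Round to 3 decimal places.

H(Z) = −Σ p·log₂ p.
  −(0.27)·log₂(0.27) = 0.5100
  −(0.18)·log₂(0.18) = 0.4453
  −(0.27)·log₂(0.27) = 0.5100
  −(0.10)·log₂(0.10) = 0.3322
  −(0.18)·log₂(0.18) = 0.4453
Sum: 0.5100 + 0.4453 + 0.5100 + 0.3322 + 0.4453 = 2.243 bits.

2.243 bits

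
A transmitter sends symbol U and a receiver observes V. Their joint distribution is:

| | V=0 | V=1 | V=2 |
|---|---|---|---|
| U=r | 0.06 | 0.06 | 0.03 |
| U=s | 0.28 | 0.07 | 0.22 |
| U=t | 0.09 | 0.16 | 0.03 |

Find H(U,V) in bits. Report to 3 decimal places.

H(U,V) = −Σ p(x,y)·log₂ p(x,y) over all 9 cells.
  cell (r,0): −0.06·log₂0.06 = 0.2435
  cell (r,1): −0.06·log₂0.06 = 0.2435
  cell (r,2): −0.03·log₂0.03 = 0.1518
  cell (s,0): −0.28·log₂0.28 = 0.5142
  cell (s,1): −0.07·log₂0.07 = 0.2686
  cell (s,2): −0.22·log₂0.22 = 0.4806
  cell (t,0): −0.09·log₂0.09 = 0.3127
  cell (t,1): −0.16·log₂0.16 = 0.4230
  cell (t,2): −0.03·log₂0.03 = 0.1518
Sum = 2.790 bits.

2.790 bits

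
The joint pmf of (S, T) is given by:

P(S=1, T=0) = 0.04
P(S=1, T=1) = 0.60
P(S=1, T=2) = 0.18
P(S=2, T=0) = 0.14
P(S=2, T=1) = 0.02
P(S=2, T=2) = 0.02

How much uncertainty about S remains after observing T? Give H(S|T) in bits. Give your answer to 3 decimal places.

0.359 bits

Marginals: p(S) = (0.8200, 0.1800), p(T) = (0.1800, 0.6200, 0.2000).
H(S|T) = Σ p(T) · H(S|T=·).
  T=0: p=0.1800, H(S|T=0) = 0.7642
  T=1: p=0.6200, H(S|T=1) = 0.2056
  T=2: p=0.2000, H(S|T=2) = 0.4690
Weighted sum = 0.359 bits.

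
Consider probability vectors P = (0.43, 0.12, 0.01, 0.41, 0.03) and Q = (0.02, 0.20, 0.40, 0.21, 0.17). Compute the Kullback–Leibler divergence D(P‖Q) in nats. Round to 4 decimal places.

D(P‖Q) = Σ p·ln(p/q).
  0.43·ln(0.43/0.02) = 1.31926
  0.12·ln(0.12/0.20) = -0.06130
  0.01·ln(0.01/0.40) = -0.03689
  0.41·ln(0.41/0.21) = 0.27431
  0.03·ln(0.03/0.17) = -0.05204
D(P‖Q) = 1.4433 nats.

1.4433 nats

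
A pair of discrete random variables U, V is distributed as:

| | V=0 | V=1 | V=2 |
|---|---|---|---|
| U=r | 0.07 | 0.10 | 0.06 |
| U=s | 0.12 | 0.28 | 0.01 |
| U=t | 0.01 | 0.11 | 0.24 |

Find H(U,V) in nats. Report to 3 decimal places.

H(U,V) = −Σ p(x,y)·ln p(x,y) over all 9 cells.
  cell (r,0): −0.07·ln0.07 = 0.1861
  cell (r,1): −0.10·ln0.10 = 0.2303
  cell (r,2): −0.06·ln0.06 = 0.1688
  cell (s,0): −0.12·ln0.12 = 0.2544
  cell (s,1): −0.28·ln0.28 = 0.3564
  cell (s,2): −0.01·ln0.01 = 0.0461
  cell (t,0): −0.01·ln0.01 = 0.0461
  cell (t,1): −0.11·ln0.11 = 0.2428
  cell (t,2): −0.24·ln0.24 = 0.3425
Sum = 1.873 nats.

1.873 nats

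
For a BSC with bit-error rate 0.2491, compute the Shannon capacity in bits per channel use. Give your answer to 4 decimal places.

0.1902 bits

Binary symmetric channel: C = 1 − h₂(ε) where h₂ is the binary entropy function.
h₂(0.2491) = −0.2491·log₂0.2491 − 0.7509·log₂0.7509 = 0.8098.
C = 1 − 0.8098 = 0.1902 bits per channel use.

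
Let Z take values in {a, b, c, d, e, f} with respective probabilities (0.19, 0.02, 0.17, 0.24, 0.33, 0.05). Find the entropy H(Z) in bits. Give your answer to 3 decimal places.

2.241 bits

H(Z) = −Σ p·log₂ p.
  −(0.19)·log₂(0.19) = 0.4552
  −(0.02)·log₂(0.02) = 0.1129
  −(0.17)·log₂(0.17) = 0.4346
  −(0.24)·log₂(0.24) = 0.4941
  −(0.33)·log₂(0.33) = 0.5278
  −(0.05)·log₂(0.05) = 0.2161
Sum: 0.4552 + 0.1129 + 0.4346 + 0.4941 + 0.5278 + 0.2161 = 2.241 bits.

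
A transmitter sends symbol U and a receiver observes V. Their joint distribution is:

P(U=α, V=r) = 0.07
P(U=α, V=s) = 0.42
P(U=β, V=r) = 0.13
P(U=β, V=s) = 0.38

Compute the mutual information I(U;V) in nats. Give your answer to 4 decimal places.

0.0099 nats

Marginals: p(U) = (0.4900, 0.5100), p(V) = (0.2000, 0.8000).
I(U;V) = H(U) + H(V) − H(U,V).
H(U) = 0.6929, H(V) = 0.5004, H(U,V) = 1.1834.
I(U;V) = 0.6929 + 0.5004 − 1.1834 = 0.0099 nats.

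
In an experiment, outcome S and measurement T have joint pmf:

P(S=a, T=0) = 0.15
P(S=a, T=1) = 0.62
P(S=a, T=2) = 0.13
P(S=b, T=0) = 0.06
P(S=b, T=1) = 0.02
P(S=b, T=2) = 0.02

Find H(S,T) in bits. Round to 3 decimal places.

1.690 bits

H(S,T) = −Σ p(x,y)·log₂ p(x,y) over all 6 cells.
  cell (a,0): −0.15·log₂0.15 = 0.4105
  cell (a,1): −0.62·log₂0.62 = 0.4276
  cell (a,2): −0.13·log₂0.13 = 0.3826
  cell (b,0): −0.06·log₂0.06 = 0.2435
  cell (b,1): −0.02·log₂0.02 = 0.1129
  cell (b,2): −0.02·log₂0.02 = 0.1129
Sum = 1.690 bits.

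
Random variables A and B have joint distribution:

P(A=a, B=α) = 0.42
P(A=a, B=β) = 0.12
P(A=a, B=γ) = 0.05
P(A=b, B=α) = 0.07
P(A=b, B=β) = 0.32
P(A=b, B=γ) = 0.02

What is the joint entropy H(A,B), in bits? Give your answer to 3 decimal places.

2.016 bits

H(A,B) = −Σ p(x,y)·log₂ p(x,y) over all 6 cells.
  cell (a,α): −0.42·log₂0.42 = 0.5256
  cell (a,β): −0.12·log₂0.12 = 0.3671
  cell (a,γ): −0.05·log₂0.05 = 0.2161
  cell (b,α): −0.07·log₂0.07 = 0.2686
  cell (b,β): −0.32·log₂0.32 = 0.5260
  cell (b,γ): −0.02·log₂0.02 = 0.1129
Sum = 2.016 bits.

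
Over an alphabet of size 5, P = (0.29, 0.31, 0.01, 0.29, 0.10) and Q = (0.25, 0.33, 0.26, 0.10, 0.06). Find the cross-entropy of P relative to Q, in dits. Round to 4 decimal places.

H(P,Q) = −Σ p·log₁₀ q.
  −0.29·log₁₀(0.25) = 0.17460
  −0.31·log₁₀(0.33) = 0.14926
  −0.01·log₁₀(0.26) = 0.00585
  −0.29·log₁₀(0.10) = 0.29000
  −0.10·log₁₀(0.06) = 0.12218
H(P,Q) = 0.7419 dits.

0.7419 dits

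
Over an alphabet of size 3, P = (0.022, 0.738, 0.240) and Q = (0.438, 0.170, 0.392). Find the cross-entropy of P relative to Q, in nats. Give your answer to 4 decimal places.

H(P,Q) = −Σ p·ln q.
  −0.022·ln(0.438) = 0.01816
  −0.738·ln(0.170) = 1.30770
  −0.240·ln(0.392) = 0.22476
H(P,Q) = 1.5506 nats.

1.5506 nats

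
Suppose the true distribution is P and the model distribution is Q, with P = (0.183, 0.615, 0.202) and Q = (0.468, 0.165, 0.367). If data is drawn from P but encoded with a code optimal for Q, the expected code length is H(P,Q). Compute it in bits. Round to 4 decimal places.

H(P,Q) = −Σ p·log₂ q.
  −0.183·log₂(0.468) = 0.20046
  −0.615·log₂(0.165) = 1.59867
  −0.202·log₂(0.367) = 0.29212
H(P,Q) = 2.0913 bits.

2.0913 bits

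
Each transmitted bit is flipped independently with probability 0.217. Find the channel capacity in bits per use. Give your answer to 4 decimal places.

Binary symmetric channel: C = 1 − h₂(ε) where h₂ is the binary entropy function.
h₂(0.217) = −0.217·log₂0.217 − 0.783·log₂0.783 = 0.7547.
C = 1 − 0.7547 = 0.2453 bits per channel use.

0.2453 bits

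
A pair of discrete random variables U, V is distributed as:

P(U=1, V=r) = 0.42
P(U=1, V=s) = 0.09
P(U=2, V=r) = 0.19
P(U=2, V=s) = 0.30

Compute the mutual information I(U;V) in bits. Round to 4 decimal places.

Marginals: p(U) = (0.5100, 0.4900), p(V) = (0.6100, 0.3900).
I(U;V) = Σ p(x,y)·log₂[p(x,y)/(p(x)p(y))].
  (1,r): 0.42·log₂(1.3500) = 0.18186
  (1,s): 0.09·log₂(0.4525) = -0.10296
  (2,r): 0.19·log₂(0.6357) = -0.12420
  (2,s): 0.30·log₂(1.5699) = 0.19519
Sum = 0.1499 bits.

0.1499 bits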